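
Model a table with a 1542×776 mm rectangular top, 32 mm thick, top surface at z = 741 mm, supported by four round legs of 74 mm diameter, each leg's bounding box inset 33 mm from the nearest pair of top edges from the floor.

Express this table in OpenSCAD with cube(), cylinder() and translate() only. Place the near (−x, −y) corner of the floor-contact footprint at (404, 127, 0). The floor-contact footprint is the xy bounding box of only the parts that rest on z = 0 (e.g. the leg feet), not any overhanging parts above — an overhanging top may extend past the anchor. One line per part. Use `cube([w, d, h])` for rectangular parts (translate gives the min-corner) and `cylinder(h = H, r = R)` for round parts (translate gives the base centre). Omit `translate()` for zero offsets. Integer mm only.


translate([371, 94, 709]) cube([1542, 776, 32]);
translate([441, 164, 0]) cylinder(h = 709, r = 37);
translate([1843, 164, 0]) cylinder(h = 709, r = 37);
translate([441, 800, 0]) cylinder(h = 709, r = 37);
translate([1843, 800, 0]) cylinder(h = 709, r = 37);


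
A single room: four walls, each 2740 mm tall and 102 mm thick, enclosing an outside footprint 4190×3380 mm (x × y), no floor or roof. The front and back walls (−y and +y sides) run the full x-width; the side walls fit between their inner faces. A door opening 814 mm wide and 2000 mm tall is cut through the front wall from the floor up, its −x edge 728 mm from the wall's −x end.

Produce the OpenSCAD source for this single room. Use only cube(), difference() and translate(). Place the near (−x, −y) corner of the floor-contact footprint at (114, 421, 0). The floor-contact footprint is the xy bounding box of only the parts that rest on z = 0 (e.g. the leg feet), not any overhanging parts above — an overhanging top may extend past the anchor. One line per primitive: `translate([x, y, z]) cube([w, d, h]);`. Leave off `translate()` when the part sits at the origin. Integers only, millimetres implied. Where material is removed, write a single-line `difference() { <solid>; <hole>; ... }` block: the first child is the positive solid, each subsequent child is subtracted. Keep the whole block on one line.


difference() { translate([114, 421, 0]) cube([4190, 102, 2740]); translate([842, 421, 0]) cube([814, 102, 2000]); }
translate([114, 3699, 0]) cube([4190, 102, 2740]);
translate([114, 523, 0]) cube([102, 3176, 2740]);
translate([4202, 523, 0]) cube([102, 3176, 2740]);


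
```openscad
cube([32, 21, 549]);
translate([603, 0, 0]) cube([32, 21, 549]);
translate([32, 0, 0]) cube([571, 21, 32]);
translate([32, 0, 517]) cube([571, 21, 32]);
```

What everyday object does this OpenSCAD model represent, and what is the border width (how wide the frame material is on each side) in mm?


A picture frame. The border width is 32 mm.

Four thin pieces enclosing a rectangular opening — a picture frame. The two full-height stiles are 549 mm tall; the top rail sits at z = 517 and is 32 mm tall, so the border above the opening is 549 − 517 = 32 mm, matching the stile x-width.


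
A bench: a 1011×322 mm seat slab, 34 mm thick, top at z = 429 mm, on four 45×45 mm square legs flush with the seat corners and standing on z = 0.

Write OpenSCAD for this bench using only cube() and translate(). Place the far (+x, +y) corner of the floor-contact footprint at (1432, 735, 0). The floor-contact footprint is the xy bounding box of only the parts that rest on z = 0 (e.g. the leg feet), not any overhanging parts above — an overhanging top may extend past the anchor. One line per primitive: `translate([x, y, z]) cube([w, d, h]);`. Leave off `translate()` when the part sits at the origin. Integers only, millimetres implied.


translate([421, 413, 395]) cube([1011, 322, 34]);
translate([421, 413, 0]) cube([45, 45, 395]);
translate([421, 690, 0]) cube([45, 45, 395]);
translate([1387, 413, 0]) cube([45, 45, 395]);
translate([1387, 690, 0]) cube([45, 45, 395]);


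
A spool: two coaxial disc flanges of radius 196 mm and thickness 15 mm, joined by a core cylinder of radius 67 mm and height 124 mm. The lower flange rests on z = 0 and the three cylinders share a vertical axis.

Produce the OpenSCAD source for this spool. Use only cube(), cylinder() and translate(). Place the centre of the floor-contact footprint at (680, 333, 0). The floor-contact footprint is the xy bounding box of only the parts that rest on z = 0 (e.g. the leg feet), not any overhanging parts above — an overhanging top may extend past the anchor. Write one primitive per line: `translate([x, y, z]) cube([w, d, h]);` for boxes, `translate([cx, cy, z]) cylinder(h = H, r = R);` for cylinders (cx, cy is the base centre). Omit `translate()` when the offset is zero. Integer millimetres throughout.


translate([680, 333, 0]) cylinder(h = 15, r = 196);
translate([680, 333, 15]) cylinder(h = 124, r = 67);
translate([680, 333, 139]) cylinder(h = 15, r = 196);


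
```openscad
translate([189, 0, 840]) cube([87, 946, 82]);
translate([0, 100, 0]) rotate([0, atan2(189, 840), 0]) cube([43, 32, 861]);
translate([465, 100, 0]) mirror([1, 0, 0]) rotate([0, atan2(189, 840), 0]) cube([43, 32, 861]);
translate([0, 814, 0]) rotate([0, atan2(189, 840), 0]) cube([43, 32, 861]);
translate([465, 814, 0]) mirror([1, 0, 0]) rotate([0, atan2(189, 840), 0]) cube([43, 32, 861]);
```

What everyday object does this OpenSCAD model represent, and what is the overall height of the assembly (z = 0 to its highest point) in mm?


A sawhorse. The overall height is 922 mm.

A beam across two mirrored pairs of raked legs — a sawhorse. The beam's underside is at z = 840 (matching the legs' vertical rise in atan2(189, 840)) and the beam is 82 mm tall, so its top is at 840 + 82 = 922 mm. The raked legs top out at the beam's underside, so that is the highest point.


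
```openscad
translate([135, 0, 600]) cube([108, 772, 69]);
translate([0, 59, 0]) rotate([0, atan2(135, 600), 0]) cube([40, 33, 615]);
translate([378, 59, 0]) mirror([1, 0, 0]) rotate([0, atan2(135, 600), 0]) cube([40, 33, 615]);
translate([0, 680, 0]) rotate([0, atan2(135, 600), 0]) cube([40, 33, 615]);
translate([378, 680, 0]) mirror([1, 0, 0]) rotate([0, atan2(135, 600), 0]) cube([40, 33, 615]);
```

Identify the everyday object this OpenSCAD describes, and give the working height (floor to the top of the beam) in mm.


A sawhorse. The overall height is 669 mm.

A beam across two mirrored pairs of raked legs — a sawhorse. The beam's underside is at z = 600 (matching the legs' vertical rise in atan2(135, 600)) and the beam is 69 mm tall, so its top is at 600 + 69 = 669 mm. The raked legs top out at the beam's underside, so that is the highest point.


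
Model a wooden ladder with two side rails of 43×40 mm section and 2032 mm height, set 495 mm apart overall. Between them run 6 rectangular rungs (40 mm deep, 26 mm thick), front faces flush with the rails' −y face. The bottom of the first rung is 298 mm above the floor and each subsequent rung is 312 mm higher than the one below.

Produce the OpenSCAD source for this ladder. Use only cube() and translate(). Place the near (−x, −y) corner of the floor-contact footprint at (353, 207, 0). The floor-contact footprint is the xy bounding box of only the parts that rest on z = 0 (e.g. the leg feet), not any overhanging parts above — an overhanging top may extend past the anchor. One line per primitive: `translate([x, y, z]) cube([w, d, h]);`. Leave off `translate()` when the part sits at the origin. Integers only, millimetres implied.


translate([353, 207, 0]) cube([43, 40, 2032]);
translate([805, 207, 0]) cube([43, 40, 2032]);
translate([396, 207, 298]) cube([409, 40, 26]);
translate([396, 207, 610]) cube([409, 40, 26]);
translate([396, 207, 922]) cube([409, 40, 26]);
translate([396, 207, 1234]) cube([409, 40, 26]);
translate([396, 207, 1546]) cube([409, 40, 26]);
translate([396, 207, 1858]) cube([409, 40, 26]);


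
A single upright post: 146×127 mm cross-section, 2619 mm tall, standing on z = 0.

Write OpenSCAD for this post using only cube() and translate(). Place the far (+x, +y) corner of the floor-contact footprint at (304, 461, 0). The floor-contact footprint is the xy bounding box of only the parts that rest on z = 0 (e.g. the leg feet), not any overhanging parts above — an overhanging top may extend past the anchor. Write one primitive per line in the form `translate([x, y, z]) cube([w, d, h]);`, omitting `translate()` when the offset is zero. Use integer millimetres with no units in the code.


translate([158, 334, 0]) cube([146, 127, 2619]);


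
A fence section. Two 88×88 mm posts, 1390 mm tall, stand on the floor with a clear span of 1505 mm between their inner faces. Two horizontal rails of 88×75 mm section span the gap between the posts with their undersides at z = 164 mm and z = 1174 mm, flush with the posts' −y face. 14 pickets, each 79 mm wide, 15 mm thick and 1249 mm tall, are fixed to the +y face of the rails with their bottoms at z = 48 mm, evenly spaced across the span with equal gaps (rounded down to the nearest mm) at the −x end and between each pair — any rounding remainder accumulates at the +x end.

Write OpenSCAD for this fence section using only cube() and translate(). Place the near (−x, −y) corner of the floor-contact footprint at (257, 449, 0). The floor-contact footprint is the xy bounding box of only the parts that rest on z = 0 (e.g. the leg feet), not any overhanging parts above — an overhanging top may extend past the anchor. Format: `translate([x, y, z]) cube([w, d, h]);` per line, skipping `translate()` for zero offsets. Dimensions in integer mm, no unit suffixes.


translate([257, 449, 0]) cube([88, 88, 1390]);
translate([1850, 449, 0]) cube([88, 88, 1390]);
translate([345, 449, 164]) cube([1505, 88, 75]);
translate([345, 449, 1174]) cube([1505, 88, 75]);
translate([371, 537, 48]) cube([79, 15, 1249]);
translate([476, 537, 48]) cube([79, 15, 1249]);
translate([581, 537, 48]) cube([79, 15, 1249]);
translate([686, 537, 48]) cube([79, 15, 1249]);
translate([791, 537, 48]) cube([79, 15, 1249]);
translate([896, 537, 48]) cube([79, 15, 1249]);
translate([1001, 537, 48]) cube([79, 15, 1249]);
translate([1106, 537, 48]) cube([79, 15, 1249]);
translate([1211, 537, 48]) cube([79, 15, 1249]);
translate([1316, 537, 48]) cube([79, 15, 1249]);
translate([1421, 537, 48]) cube([79, 15, 1249]);
translate([1526, 537, 48]) cube([79, 15, 1249]);
translate([1631, 537, 48]) cube([79, 15, 1249]);
translate([1736, 537, 48]) cube([79, 15, 1249]);


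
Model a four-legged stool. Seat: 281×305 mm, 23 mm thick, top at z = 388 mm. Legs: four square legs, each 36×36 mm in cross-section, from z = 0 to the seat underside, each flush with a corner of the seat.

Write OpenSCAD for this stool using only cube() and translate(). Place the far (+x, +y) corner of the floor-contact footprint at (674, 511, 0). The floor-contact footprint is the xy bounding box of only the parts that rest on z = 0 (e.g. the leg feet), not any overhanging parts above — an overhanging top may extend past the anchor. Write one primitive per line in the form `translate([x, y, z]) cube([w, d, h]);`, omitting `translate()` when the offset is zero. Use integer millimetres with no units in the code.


// leg_h = 388 - 23 = 365
translate([393, 206, 365]) cube([281, 305, 23]);
translate([393, 206, 0]) cube([36, 36, 365]);
translate([638, 206, 0]) cube([36, 36, 365]);
translate([393, 475, 0]) cube([36, 36, 365]);
translate([638, 475, 0]) cube([36, 36, 365]);


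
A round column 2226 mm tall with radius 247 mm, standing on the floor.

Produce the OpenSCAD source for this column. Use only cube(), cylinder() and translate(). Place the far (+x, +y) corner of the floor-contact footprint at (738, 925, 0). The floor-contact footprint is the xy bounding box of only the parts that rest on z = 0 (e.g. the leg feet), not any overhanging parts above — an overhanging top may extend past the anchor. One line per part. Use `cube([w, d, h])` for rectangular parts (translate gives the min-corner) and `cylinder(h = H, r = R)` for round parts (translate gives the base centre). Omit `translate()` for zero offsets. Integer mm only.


translate([491, 678, 0]) cylinder(h = 2226, r = 247);


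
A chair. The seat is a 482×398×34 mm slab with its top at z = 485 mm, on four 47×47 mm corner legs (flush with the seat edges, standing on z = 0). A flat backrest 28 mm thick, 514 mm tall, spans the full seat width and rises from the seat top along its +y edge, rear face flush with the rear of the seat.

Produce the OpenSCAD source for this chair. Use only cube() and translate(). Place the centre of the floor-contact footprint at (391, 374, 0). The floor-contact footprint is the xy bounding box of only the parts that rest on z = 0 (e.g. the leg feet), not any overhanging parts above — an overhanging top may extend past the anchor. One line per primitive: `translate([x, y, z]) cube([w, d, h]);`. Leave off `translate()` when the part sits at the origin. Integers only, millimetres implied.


translate([150, 175, 451]) cube([482, 398, 34]);
translate([150, 175, 0]) cube([47, 47, 451]);
translate([585, 175, 0]) cube([47, 47, 451]);
translate([150, 526, 0]) cube([47, 47, 451]);
translate([585, 526, 0]) cube([47, 47, 451]);
translate([150, 545, 485]) cube([482, 28, 514]);


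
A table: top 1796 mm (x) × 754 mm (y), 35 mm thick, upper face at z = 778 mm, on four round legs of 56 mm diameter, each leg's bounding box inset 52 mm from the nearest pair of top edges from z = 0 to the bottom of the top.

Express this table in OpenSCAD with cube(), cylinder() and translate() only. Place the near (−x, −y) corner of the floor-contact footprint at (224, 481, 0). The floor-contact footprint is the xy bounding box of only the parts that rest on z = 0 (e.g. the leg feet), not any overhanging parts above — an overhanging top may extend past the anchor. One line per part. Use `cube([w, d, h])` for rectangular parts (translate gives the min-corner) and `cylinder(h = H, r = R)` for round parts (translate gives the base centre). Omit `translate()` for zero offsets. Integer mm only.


translate([172, 429, 743]) cube([1796, 754, 35]);
translate([252, 509, 0]) cylinder(h = 743, r = 28);
translate([1888, 509, 0]) cylinder(h = 743, r = 28);
translate([252, 1103, 0]) cylinder(h = 743, r = 28);
translate([1888, 1103, 0]) cylinder(h = 743, r = 28);


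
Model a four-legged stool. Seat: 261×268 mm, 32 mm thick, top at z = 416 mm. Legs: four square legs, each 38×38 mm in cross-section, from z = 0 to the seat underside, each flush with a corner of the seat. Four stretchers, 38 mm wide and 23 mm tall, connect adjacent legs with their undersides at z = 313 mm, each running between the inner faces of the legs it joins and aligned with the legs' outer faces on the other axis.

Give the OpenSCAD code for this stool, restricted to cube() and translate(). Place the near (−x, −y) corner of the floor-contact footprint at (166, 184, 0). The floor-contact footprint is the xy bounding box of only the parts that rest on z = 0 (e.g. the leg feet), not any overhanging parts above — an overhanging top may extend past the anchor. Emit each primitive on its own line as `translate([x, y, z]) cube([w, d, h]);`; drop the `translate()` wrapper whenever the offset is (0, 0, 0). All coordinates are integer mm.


translate([166, 184, 384]) cube([261, 268, 32]);
translate([166, 184, 0]) cube([38, 38, 384]);
translate([389, 184, 0]) cube([38, 38, 384]);
translate([166, 414, 0]) cube([38, 38, 384]);
translate([389, 414, 0]) cube([38, 38, 384]);
translate([204, 184, 313]) cube([185, 38, 23]);
translate([204, 414, 313]) cube([185, 38, 23]);
translate([166, 222, 313]) cube([38, 192, 23]);
translate([389, 222, 313]) cube([38, 192, 23]);


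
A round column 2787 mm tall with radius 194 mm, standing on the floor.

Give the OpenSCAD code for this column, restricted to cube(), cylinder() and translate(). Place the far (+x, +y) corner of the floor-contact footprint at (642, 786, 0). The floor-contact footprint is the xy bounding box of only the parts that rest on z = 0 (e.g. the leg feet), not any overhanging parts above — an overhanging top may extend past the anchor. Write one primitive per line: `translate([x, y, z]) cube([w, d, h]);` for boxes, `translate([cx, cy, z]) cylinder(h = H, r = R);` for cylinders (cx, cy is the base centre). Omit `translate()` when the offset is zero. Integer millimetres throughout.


translate([448, 592, 0]) cylinder(h = 2787, r = 194);


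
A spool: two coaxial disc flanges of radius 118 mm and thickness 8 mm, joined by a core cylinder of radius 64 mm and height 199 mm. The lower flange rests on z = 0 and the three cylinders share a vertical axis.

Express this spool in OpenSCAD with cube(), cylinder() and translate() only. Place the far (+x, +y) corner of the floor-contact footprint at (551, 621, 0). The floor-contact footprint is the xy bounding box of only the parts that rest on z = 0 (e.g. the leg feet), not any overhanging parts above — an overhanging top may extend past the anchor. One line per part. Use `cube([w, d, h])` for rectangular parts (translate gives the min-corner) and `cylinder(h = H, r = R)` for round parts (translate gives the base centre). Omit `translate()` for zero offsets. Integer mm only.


translate([433, 503, 0]) cylinder(h = 8, r = 118);
translate([433, 503, 8]) cylinder(h = 199, r = 64);
translate([433, 503, 207]) cylinder(h = 8, r = 118);


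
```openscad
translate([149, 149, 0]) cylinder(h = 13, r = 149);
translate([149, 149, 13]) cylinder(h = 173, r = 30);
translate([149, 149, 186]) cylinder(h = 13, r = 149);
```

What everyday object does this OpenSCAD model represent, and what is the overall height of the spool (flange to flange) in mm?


A spool. The overall height is 199 mm.

Three coaxial cylinders, large–small–large — a spool. Two 13 mm flanges and a 173 mm core give 13 + 173 + 13 = 199 mm.


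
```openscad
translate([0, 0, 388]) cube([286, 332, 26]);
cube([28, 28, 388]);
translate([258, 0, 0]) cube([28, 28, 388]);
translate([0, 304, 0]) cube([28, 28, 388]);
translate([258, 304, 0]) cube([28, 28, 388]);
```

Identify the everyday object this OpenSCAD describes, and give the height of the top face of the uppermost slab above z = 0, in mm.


A stool. The seat height is 414 mm.

A 286×332×26 slab at z = 388 on four corner posts — a stool. The seat top is 388 + 26 = 414 mm.


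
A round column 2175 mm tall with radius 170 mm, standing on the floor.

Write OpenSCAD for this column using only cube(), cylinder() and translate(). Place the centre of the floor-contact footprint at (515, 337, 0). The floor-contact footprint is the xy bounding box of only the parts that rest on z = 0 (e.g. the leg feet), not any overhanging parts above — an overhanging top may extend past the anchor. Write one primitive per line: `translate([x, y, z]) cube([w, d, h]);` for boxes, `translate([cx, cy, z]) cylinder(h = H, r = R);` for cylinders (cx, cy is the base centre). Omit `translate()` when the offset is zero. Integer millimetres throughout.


translate([515, 337, 0]) cylinder(h = 2175, r = 170);


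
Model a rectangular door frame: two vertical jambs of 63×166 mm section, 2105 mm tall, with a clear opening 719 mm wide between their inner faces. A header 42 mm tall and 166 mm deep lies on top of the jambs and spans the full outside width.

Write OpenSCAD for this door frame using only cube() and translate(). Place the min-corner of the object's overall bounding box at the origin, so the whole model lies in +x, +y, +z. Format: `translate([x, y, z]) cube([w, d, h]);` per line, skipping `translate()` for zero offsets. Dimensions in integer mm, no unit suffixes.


cube([63, 166, 2105]);
translate([782, 0, 0]) cube([63, 166, 2105]);
translate([0, 0, 2105]) cube([845, 166, 42]);


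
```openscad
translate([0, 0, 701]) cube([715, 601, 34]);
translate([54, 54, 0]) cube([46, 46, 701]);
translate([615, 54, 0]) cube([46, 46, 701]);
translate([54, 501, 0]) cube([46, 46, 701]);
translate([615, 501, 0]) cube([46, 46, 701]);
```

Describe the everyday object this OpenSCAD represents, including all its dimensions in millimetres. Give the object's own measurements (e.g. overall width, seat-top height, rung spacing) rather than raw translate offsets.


A table: top 715 mm (x) × 601 mm (y), 34 mm thick, upper face at z = 735 mm, on four 46×46 mm square legs, each inset 54 mm from the nearest pair of top edges from z = 0 to the bottom of the top.


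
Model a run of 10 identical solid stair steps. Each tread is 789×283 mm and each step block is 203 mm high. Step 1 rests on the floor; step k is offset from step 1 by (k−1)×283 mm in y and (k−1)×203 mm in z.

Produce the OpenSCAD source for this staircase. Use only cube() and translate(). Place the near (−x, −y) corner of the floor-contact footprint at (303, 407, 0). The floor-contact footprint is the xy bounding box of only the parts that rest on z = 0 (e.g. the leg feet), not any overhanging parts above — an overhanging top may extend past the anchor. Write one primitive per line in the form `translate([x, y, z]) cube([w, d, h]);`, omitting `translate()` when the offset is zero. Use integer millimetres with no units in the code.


translate([303, 407, 0]) cube([789, 283, 203]);
translate([303, 690, 203]) cube([789, 283, 203]);
translate([303, 973, 406]) cube([789, 283, 203]);
translate([303, 1256, 609]) cube([789, 283, 203]);
translate([303, 1539, 812]) cube([789, 283, 203]);
translate([303, 1822, 1015]) cube([789, 283, 203]);
translate([303, 2105, 1218]) cube([789, 283, 203]);
translate([303, 2388, 1421]) cube([789, 283, 203]);
translate([303, 2671, 1624]) cube([789, 283, 203]);
translate([303, 2954, 1827]) cube([789, 283, 203]);


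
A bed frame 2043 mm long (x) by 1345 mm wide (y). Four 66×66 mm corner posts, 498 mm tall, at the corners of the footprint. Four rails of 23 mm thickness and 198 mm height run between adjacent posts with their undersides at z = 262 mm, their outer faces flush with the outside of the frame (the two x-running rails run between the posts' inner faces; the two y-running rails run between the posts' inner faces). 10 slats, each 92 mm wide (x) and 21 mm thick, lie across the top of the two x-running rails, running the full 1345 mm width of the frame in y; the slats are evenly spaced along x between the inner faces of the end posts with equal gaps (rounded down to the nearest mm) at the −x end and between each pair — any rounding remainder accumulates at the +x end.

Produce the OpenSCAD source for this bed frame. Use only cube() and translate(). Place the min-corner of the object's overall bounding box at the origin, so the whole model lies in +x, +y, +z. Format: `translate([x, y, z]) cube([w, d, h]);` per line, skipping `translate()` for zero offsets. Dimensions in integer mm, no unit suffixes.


cube([66, 66, 498]);
translate([0, 1279, 0]) cube([66, 66, 498]);
translate([1977, 0, 0]) cube([66, 66, 498]);
translate([1977, 1279, 0]) cube([66, 66, 498]);
translate([66, 0, 262]) cube([1911, 23, 198]);
translate([66, 1322, 262]) cube([1911, 23, 198]);
translate([0, 66, 262]) cube([23, 1213, 198]);
translate([2020, 66, 262]) cube([23, 1213, 198]);
translate([156, 0, 460]) cube([92, 1345, 21]);
translate([338, 0, 460]) cube([92, 1345, 21]);
translate([520, 0, 460]) cube([92, 1345, 21]);
translate([702, 0, 460]) cube([92, 1345, 21]);
translate([884, 0, 460]) cube([92, 1345, 21]);
translate([1066, 0, 460]) cube([92, 1345, 21]);
translate([1248, 0, 460]) cube([92, 1345, 21]);
translate([1430, 0, 460]) cube([92, 1345, 21]);
translate([1612, 0, 460]) cube([92, 1345, 21]);
translate([1794, 0, 460]) cube([92, 1345, 21]);


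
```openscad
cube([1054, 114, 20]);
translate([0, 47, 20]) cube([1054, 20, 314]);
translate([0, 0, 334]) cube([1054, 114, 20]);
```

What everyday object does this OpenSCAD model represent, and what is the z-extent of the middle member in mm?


An I-beam. The web height is 314 mm.

Two wide flanges with a thin centred web — an I-beam. Overall 354 mm minus two 20 mm flanges gives a web of 354 − 2·20 = 314 mm.


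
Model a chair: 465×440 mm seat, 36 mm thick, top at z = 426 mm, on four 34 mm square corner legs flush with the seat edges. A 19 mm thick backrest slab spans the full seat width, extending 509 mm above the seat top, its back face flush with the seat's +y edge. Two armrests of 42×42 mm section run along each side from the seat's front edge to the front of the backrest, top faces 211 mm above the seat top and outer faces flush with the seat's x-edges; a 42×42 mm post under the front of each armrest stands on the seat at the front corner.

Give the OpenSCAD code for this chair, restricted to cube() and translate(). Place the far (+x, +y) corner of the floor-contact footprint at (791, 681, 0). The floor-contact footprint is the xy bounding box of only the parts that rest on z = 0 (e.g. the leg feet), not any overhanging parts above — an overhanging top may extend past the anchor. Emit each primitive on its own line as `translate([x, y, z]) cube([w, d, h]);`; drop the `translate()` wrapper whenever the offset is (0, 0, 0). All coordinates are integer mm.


// leg_h = 426 - 36 = 390
// arm post h = 211 - 42 = 169
translate([326, 241, 390]) cube([465, 440, 36]);
translate([326, 241, 0]) cube([34, 34, 390]);
translate([757, 241, 0]) cube([34, 34, 390]);
translate([326, 647, 0]) cube([34, 34, 390]);
translate([757, 647, 0]) cube([34, 34, 390]);
translate([326, 662, 426]) cube([465, 19, 509]);
translate([326, 241, 595]) cube([42, 421, 42]);
translate([749, 241, 595]) cube([42, 421, 42]);
translate([326, 241, 426]) cube([42, 42, 169]);
translate([749, 241, 426]) cube([42, 42, 169]);


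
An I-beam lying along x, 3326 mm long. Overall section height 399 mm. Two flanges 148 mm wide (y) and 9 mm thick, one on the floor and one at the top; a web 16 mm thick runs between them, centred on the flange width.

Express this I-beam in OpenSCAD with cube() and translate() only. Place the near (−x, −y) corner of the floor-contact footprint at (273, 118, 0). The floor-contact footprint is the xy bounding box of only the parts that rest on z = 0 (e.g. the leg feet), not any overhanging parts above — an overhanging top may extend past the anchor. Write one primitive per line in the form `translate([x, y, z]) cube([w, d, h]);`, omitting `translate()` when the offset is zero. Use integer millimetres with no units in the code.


translate([273, 118, 0]) cube([3326, 148, 9]);
translate([273, 184, 9]) cube([3326, 16, 381]);
translate([273, 118, 390]) cube([3326, 148, 9]);


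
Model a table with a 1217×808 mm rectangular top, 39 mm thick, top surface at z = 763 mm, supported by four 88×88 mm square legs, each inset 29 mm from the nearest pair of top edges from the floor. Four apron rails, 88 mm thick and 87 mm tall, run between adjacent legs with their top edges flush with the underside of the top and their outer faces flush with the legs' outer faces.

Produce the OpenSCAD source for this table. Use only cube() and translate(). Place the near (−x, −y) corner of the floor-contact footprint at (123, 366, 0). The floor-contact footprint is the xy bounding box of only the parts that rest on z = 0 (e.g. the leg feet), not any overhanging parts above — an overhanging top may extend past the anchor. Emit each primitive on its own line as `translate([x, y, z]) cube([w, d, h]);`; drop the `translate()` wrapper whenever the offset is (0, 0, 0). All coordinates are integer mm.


translate([94, 337, 724]) cube([1217, 808, 39]);
translate([123, 366, 0]) cube([88, 88, 724]);
translate([1194, 366, 0]) cube([88, 88, 724]);
translate([123, 1028, 0]) cube([88, 88, 724]);
translate([1194, 1028, 0]) cube([88, 88, 724]);
translate([211, 366, 637]) cube([983, 88, 87]);
translate([211, 1028, 637]) cube([983, 88, 87]);
translate([123, 454, 637]) cube([88, 574, 87]);
translate([1194, 454, 637]) cube([88, 574, 87]);


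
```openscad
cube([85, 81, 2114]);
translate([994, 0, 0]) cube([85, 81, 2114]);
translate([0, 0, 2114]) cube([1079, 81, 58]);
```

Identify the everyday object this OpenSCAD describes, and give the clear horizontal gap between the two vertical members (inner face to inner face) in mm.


A door frame. The clear opening width is 909 mm.

Two 2114 mm tall posts with a header on top — a door frame. The left jamb is 85 mm wide at x = 0; the right jamb starts at x = 994. The clear opening is 994 − 85 = 909 mm.


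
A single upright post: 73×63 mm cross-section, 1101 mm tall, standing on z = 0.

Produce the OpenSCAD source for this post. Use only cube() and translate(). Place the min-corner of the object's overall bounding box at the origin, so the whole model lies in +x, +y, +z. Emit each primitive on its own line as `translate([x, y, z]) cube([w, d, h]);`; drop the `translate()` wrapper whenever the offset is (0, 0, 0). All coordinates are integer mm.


cube([73, 63, 1101]);


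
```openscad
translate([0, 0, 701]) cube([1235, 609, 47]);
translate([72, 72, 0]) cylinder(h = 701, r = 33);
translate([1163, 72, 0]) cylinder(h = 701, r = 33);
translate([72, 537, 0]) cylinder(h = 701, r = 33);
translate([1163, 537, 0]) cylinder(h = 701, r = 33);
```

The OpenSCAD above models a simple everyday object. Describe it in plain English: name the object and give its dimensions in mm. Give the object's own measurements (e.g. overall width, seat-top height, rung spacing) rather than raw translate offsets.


A table: top 1235 mm (x) × 609 mm (y), 47 mm thick, upper face at z = 748 mm, on four round legs of 66 mm diameter, each leg's bounding box inset 39 mm from the nearest pair of top edges from z = 0 to the bottom of the top.


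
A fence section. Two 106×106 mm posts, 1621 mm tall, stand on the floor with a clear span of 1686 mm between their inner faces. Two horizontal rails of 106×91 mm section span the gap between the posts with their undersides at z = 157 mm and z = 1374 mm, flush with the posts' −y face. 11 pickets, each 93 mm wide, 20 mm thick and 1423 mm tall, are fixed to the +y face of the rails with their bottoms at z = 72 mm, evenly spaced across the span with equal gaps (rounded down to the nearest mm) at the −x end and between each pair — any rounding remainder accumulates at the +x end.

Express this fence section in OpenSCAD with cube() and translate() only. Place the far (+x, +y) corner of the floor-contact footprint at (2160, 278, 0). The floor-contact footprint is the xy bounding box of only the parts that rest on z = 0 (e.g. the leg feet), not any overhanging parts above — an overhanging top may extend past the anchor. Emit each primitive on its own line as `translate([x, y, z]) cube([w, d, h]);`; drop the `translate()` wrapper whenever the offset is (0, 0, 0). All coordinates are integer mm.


translate([262, 172, 0]) cube([106, 106, 1621]);
translate([2054, 172, 0]) cube([106, 106, 1621]);
translate([368, 172, 157]) cube([1686, 106, 91]);
translate([368, 172, 1374]) cube([1686, 106, 91]);
translate([423, 278, 72]) cube([93, 20, 1423]);
translate([571, 278, 72]) cube([93, 20, 1423]);
translate([719, 278, 72]) cube([93, 20, 1423]);
translate([867, 278, 72]) cube([93, 20, 1423]);
translate([1015, 278, 72]) cube([93, 20, 1423]);
translate([1163, 278, 72]) cube([93, 20, 1423]);
translate([1311, 278, 72]) cube([93, 20, 1423]);
translate([1459, 278, 72]) cube([93, 20, 1423]);
translate([1607, 278, 72]) cube([93, 20, 1423]);
translate([1755, 278, 72]) cube([93, 20, 1423]);
translate([1903, 278, 72]) cube([93, 20, 1423]);


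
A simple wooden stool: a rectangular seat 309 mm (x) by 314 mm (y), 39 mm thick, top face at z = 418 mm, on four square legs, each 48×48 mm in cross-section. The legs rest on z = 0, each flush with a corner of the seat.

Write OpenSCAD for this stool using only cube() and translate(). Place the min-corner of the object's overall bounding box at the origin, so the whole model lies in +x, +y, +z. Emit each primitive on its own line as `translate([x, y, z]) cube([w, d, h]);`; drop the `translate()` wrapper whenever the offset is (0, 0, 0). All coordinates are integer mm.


// leg_h = 418 - 39 = 379
translate([0, 0, 379]) cube([309, 314, 39]);
cube([48, 48, 379]);
translate([261, 0, 0]) cube([48, 48, 379]);
translate([0, 266, 0]) cube([48, 48, 379]);
translate([261, 266, 0]) cube([48, 48, 379]);


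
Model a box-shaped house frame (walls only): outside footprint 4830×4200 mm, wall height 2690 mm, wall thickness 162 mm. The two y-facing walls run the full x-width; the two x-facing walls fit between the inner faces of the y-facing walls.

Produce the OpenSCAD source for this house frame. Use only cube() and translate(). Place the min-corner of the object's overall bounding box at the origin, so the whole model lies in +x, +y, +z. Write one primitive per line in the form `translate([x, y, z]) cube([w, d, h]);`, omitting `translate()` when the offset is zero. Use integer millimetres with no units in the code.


cube([4830, 162, 2690]);
translate([0, 4038, 0]) cube([4830, 162, 2690]);
translate([0, 162, 0]) cube([162, 3876, 2690]);
translate([4668, 162, 0]) cube([162, 3876, 2690]);


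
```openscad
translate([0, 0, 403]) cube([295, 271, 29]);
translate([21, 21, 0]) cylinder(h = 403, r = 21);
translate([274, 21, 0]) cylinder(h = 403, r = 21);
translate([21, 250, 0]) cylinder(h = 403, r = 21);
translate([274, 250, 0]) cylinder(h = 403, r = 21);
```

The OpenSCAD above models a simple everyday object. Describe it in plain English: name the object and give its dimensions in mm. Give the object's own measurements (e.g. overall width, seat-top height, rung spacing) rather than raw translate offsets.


A four-legged stool. The seat is a 295×271×29 mm slab whose top surface is at z = 432 mm; four round legs, each 42 mm in diameter, run from the floor (z = 0) to the underside of the seat, each leg's axis is inset half a diameter from the nearest pair of seat edges (so the leg's bounding box is flush with the corner).


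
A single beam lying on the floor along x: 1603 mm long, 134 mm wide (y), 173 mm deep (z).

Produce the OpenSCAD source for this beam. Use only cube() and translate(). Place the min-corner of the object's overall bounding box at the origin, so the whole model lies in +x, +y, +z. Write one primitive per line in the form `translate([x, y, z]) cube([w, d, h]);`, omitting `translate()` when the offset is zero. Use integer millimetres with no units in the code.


cube([1603, 134, 173]);


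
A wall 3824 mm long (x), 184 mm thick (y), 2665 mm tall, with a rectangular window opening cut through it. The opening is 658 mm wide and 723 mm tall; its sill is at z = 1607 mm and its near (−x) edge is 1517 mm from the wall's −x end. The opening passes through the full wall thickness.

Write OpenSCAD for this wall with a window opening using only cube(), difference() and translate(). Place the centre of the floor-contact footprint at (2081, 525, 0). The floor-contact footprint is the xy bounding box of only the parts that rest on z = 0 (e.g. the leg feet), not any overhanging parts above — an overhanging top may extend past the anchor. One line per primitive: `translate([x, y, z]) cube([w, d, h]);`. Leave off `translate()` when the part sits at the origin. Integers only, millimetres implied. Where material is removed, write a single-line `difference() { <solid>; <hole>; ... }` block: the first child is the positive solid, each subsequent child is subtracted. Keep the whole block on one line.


difference() { translate([169, 433, 0]) cube([3824, 184, 2665]); translate([1686, 433, 1607]) cube([658, 184, 723]); }


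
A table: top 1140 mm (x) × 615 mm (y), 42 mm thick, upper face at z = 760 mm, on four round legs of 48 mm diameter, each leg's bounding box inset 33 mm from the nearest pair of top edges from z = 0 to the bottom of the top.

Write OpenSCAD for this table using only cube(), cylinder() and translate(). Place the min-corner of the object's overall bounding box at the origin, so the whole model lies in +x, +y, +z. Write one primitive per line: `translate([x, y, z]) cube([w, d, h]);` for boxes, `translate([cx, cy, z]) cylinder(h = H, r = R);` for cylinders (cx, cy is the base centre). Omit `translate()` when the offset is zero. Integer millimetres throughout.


translate([0, 0, 718]) cube([1140, 615, 42]);
translate([57, 57, 0]) cylinder(h = 718, r = 24);
translate([1083, 57, 0]) cylinder(h = 718, r = 24);
translate([57, 558, 0]) cylinder(h = 718, r = 24);
translate([1083, 558, 0]) cylinder(h = 718, r = 24);


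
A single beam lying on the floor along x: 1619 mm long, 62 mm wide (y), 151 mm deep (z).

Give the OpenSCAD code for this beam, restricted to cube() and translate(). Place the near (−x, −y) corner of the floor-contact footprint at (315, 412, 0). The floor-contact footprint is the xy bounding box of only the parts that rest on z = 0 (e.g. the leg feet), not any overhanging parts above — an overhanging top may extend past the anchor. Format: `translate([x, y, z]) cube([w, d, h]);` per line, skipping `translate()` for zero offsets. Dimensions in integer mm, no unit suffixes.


translate([315, 412, 0]) cube([1619, 62, 151]);


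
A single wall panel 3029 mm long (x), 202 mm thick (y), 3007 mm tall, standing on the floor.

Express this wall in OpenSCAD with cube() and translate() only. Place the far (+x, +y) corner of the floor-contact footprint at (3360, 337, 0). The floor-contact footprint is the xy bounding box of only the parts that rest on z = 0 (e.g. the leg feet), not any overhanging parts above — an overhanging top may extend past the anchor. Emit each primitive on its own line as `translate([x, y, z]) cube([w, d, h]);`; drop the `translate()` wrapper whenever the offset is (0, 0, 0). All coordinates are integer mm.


translate([331, 135, 0]) cube([3029, 202, 3007]);


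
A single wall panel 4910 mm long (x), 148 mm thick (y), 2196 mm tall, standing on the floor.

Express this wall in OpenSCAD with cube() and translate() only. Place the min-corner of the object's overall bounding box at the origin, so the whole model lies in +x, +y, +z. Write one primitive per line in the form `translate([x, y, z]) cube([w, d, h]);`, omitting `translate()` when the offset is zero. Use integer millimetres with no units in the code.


cube([4910, 148, 2196]);


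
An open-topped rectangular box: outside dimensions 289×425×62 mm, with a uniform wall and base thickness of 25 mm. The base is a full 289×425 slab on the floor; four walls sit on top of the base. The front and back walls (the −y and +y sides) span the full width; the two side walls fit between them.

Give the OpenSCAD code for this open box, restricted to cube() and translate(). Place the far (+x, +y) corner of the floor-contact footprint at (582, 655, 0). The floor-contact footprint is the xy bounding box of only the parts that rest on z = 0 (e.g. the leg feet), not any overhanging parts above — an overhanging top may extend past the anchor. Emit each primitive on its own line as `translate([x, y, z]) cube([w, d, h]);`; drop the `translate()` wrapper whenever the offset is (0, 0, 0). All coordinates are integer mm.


translate([293, 230, 0]) cube([289, 425, 25]);
translate([293, 230, 25]) cube([289, 25, 37]);
translate([293, 630, 25]) cube([289, 25, 37]);
translate([293, 255, 25]) cube([25, 375, 37]);
translate([557, 255, 25]) cube([25, 375, 37]);


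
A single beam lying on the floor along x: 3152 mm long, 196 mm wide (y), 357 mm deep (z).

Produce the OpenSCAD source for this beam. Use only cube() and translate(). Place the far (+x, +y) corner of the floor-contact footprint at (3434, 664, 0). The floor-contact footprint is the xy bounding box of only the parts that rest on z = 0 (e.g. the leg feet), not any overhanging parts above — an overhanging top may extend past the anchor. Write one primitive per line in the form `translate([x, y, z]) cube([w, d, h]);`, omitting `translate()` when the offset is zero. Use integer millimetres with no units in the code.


translate([282, 468, 0]) cube([3152, 196, 357]);


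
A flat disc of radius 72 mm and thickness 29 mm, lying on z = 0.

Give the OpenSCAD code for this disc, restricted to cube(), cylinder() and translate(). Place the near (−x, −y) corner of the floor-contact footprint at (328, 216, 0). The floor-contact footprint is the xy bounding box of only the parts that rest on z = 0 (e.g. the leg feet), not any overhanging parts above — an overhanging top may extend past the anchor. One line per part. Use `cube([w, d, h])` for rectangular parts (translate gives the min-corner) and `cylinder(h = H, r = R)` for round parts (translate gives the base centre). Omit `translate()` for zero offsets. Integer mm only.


translate([400, 288, 0]) cylinder(h = 29, r = 72);
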